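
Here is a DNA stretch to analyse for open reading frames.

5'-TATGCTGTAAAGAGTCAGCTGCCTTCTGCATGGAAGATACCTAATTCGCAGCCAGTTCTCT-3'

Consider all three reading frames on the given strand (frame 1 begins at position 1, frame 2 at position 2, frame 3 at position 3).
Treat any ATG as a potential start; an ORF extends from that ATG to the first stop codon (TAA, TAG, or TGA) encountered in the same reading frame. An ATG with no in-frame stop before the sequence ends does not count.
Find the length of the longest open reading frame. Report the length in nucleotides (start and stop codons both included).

Frame 1: TAT GCT GTA AAG AGT CAG CTG CCT TCT GCA TGG AAG ATA CCT AAT TCG CAG CCA GTT CTC — no ATG→stop ORF.
Frame 2: ATG CTG TAA AGA GTC AGC TGC CTT CTG CAT GGA AGA TAC CTA ATT CGC AGC CAG TTC TCT — ATG at 2, stop TAA at 8 → 9 nt.
Frame 3: TGC TGT AAA GAG TCA GCT GCC TTC TGC ATG GAA GAT ACC TAA TTC GCA GCC AGT TCT — ATG at 30, stop TAA at 42 → 15 nt.
Longest: frame 3, positions 30–44, 15 nt = 5 codons = 4 aa. → 15 nucleotides.

15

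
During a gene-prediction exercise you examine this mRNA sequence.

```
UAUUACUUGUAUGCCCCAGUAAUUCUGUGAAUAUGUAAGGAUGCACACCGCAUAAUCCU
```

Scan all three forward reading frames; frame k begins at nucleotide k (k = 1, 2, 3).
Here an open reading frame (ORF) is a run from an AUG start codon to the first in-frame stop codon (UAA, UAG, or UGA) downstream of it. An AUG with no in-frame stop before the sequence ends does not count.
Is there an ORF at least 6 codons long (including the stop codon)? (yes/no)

no

Frame 1: UAU UAC UUG UAU GCC CCA GUA AUU CUG UGA AUA UGU AAG GAU GCA CAC CGC AUA AUC — no AUG→stop ORF.
Frame 2: AUU ACU UGU AUG CCC CAG UAA UUC UGU GAA UAU GUA AGG AUG CAC ACC GCA UAA UCC — AUG at 11, stop UAA at 20 → 12 nt; AUG at 41, stop UAA at 53 → 15 nt.
Frame 3: UUA CUU GUA UGC CCC AGU AAU UCU GUG AAU AUG UAA GGA UGC ACA CCG CAU AAU CCU — AUG at 33, stop UAA at 36 → 6 nt.
Largest ORF found is 5 codons < 6, so no.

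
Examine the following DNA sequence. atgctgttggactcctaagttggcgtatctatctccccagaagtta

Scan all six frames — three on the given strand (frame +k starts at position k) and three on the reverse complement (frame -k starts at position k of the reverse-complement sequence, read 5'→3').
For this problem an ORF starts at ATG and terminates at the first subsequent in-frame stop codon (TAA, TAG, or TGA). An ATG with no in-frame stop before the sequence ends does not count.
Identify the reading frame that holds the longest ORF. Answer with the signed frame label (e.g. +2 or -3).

Reverse complement (5'→3'): TAACTTCTGGGGAGATAGATACGCCAACTTAGGAGTCCAACAGCAT
Frame +1: ATG CTG TTG GAC TCC TAA GTT GGC GTA TCT ATC TCC CCA GAA GTT — ATG at 1, stop TAA at 16 → 18 nt.
Frame +2: TGC TGT TGG ACT CCT AAG TTG GCG TAT CTA TCT CCC CAG AAG TTA — no ATG→stop ORF.
Frame +3: GCT GTT GGA CTC CTA AGT TGG CGT ATC TAT CTC CCC AGA AGT — no ATG→stop ORF.
Frame -1: TAA CTT CTG GGG AGA TAG ATA CGC CAA CTT AGG AGT CCA ACA GCA — no ATG→stop ORF.
Frame -2: AAC TTC TGG GGA GAT AGA TAC GCC AAC TTA GGA GTC CAA CAG CAT — no ATG→stop ORF.
Frame -3: ACT TCT GGG GAG ATA GAT ACG CCA ACT TAG GAG TCC AAC AGC — no ATG→stop ORF.
Longest ORF is 18 nt in frame +1 (positions 1–18).

+1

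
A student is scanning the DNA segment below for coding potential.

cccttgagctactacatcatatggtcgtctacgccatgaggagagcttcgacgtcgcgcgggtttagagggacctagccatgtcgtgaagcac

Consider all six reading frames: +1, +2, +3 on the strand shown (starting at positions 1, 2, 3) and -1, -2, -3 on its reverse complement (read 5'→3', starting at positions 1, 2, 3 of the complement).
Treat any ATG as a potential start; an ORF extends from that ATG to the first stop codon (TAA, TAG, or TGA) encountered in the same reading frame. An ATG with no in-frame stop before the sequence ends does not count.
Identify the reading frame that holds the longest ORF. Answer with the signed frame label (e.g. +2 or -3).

Reverse complement (5'→3'): GTGCTTCACGACATGGCTAGGTCCCTCTAAACCCGCGCGACGTCGAAGCTCTCCTCATGGCGTAGACGACCATATGATGTAGTAGCTCAAGGG
Frame +1: CCC TTG AGC TAC TAC ATC ATA TGG TCG TCT ACG CCA TGA GGA GAG CTT CGA CGT CGC GCG GGT TTA GAG GGA CCT AGC CAT GTC GTG AAG CAC — no ATG→stop ORF.
Frame +2: CCT TGA GCT ACT ACA TCA TAT GGT CGT CTA CGC CAT GAG GAG AGC TTC GAC GTC GCG CGG GTT TAG AGG GAC CTA GCC ATG TCG TGA AGC — ATG at 80, stop TGA at 86 → 9 nt.
Frame +3: CTT GAG CTA CTA CAT CAT ATG GTC GTC TAC GCC ATG AGG AGA GCT TCG ACG TCG CGC GGG TTT AGA GGG ACC TAG CCA TGT CGT GAA GCA — ATG at 21, stop TAG at 75 → 57 nt; ATG at 36, stop TAG at 75 → 42 nt.
Frame -1: GTG CTT CAC GAC ATG GCT AGG TCC CTC TAA ACC CGC GCG ACG TCG AAG CTC TCC TCA TGG CGT AGA CGA CCA TAT GAT GTA GTA GCT CAA GGG — ATG at 13, stop TAA at 28 → 18 nt.
Frame -2: TGC TTC ACG ACA TGG CTA GGT CCC TCT AAA CCC GCG CGA CGT CGA AGC TCT CCT CAT GGC GTA GAC GAC CAT ATG ATG TAG TAG CTC AAG — ATG at 74, stop TAG at 80 → 9 nt; ATG at 77, stop TAG at 80 → 6 nt.
Frame -3: GCT TCA CGA CAT GGC TAG GTC CCT CTA AAC CCG CGC GAC GTC GAA GCT CTC CTC ATG GCG TAG ACG ACC ATA TGA TGT AGT AGC TCA AGG — ATG at 57, stop TAG at 63 → 9 nt.
Longest ORF is 57 nt in frame +3 (positions 21–77).

+3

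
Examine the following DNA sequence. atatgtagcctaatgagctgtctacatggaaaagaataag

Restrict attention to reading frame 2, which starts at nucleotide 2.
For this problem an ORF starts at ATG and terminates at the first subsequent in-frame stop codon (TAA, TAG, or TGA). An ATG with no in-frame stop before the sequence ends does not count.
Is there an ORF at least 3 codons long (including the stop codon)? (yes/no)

Frame 2: TAT GTA GCC TAA TGA GCT GTC TAC ATG GAA AAG AAT AAG — no ATG→stop ORF.
Largest ORF found is 0 codons < 3, so no.

no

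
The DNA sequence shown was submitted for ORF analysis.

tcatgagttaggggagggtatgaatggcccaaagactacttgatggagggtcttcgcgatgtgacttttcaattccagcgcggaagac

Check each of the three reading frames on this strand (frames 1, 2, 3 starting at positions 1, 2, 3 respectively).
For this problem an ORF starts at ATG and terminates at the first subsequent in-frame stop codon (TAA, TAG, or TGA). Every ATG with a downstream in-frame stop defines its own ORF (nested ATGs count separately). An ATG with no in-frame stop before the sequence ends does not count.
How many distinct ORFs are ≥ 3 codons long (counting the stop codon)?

Frame 1: TCA TGA GTT AGG GGA GGG TAT GAA TGG CCC AAA GAC TAC TTG ATG GAG GGT CTT CGC GAT GTG ACT TTT CAA TTC CAG CGC GGA AGA — no ATG→stop ORF.
Frame 2: CAT GAG TTA GGG GAG GGT ATG AAT GGC CCA AAG ACT ACT TGA TGG AGG GTC TTC GCG ATG TGA CTT TTC AAT TCC AGC GCG GAA GAC — ATG at 20, stop TGA at 41 → 24 nt; ATG at 59, stop TGA at 62 → 6 nt.
Frame 3: ATG AGT TAG GGG AGG GTA TGA ATG GCC CAA AGA CTA CTT GAT GGA GGG TCT TCG CGA TGT GAC TTT TCA ATT CCA GCG CGG AAG — ATG at 3, stop TAG at 9 → 9 nt.
ORFs ≥ 3 codons: frame 2 20–43 (8 codons), frame 3 3–11 (3 codons). Count = 2.

2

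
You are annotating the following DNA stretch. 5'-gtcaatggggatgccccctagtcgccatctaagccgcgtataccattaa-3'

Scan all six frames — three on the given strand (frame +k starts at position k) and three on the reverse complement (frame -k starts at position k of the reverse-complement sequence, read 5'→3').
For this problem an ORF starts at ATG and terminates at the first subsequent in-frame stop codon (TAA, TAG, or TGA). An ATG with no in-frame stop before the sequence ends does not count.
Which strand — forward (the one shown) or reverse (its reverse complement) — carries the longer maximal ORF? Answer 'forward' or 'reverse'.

Reverse complement (5'→3'): TTAATGGTATACGCGGCTTAGATGGCGACTAGGGGGCATCCCCATTGAC
Frame +1: GTC AAT GGG GAT GCC CCC TAG TCG CCA TCT AAG CCG CGT ATA CCA TTA — no ATG→stop ORF.
Frame +2: TCA ATG GGG ATG CCC CCT AGT CGC CAT CTA AGC CGC GTA TAC CAT TAA — ATG at 5, stop TAA at 47 → 45 nt; ATG at 11, stop TAA at 47 → 39 nt.
Frame +3: CAA TGG GGA TGC CCC CTA GTC GCC ATC TAA GCC GCG TAT ACC ATT — no ATG→stop ORF.
Frame -1: TTA ATG GTA TAC GCG GCT TAG ATG GCG ACT AGG GGG CAT CCC CAT TGA — ATG at 4, stop TAG at 19 → 18 nt; ATG at 22, stop TGA at 46 → 27 nt.
Frame -2: TAA TGG TAT ACG CGG CTT AGA TGG CGA CTA GGG GGC ATC CCC ATT GAC — no ATG→stop ORF.
Frame -3: AAT GGT ATA CGC GGC TTA GAT GGC GAC TAG GGG GCA TCC CCA TTG — no ATG→stop ORF.
Forward-strand max 45 nt; reverse-strand max 27 nt. The forward strand has the longer ORF.

forward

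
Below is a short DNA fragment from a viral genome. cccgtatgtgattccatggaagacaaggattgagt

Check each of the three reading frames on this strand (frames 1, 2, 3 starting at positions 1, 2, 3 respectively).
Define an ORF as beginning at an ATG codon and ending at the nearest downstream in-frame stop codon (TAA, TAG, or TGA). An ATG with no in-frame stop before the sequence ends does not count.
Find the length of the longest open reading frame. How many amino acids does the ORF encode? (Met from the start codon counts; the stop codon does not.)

5

Frame 1: CCC GTA TGT GAT TCC ATG GAA GAC AAG GAT TGA — ATG at 16, stop TGA at 31 → 18 nt.
Frame 2: CCG TAT GTG ATT CCA TGG AAG ACA AGG ATT GAG — no ATG→stop ORF.
Frame 3: CGT ATG TGA TTC CAT GGA AGA CAA GGA TTG AGT — ATG at 6, stop TGA at 9 → 6 nt.
Longest: frame 1, positions 16–33, 18 nt = 6 codons = 5 aa. → 5 amino acids.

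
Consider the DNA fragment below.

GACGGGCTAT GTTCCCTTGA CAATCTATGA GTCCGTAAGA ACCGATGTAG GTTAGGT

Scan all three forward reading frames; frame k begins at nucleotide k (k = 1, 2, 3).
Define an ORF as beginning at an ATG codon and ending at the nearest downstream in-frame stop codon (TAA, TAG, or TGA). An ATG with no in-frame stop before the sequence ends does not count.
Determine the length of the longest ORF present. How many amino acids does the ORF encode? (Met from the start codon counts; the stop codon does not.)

3

Frame 1: GAC GGG CTA TGT TCC CTT GAC AAT CTA TGA GTC CGT AAG AAC CGA TGT AGG TTA GGT — no ATG→stop ORF.
Frame 2: ACG GGC TAT GTT CCC TTG ACA ATC TAT GAG TCC GTA AGA ACC GAT GTA GGT TAG — no ATG→stop ORF.
Frame 3: CGG GCT ATG TTC CCT TGA CAA TCT ATG AGT CCG TAA GAA CCG ATG TAG GTT AGG — ATG at 9, stop TGA at 18 → 12 nt; ATG at 27, stop TAA at 36 → 12 nt; ATG at 45, stop TAG at 48 → 6 nt.
Longest: frame 3, positions 9–20, 12 nt = 4 codons = 3 aa. → 3 amino acids.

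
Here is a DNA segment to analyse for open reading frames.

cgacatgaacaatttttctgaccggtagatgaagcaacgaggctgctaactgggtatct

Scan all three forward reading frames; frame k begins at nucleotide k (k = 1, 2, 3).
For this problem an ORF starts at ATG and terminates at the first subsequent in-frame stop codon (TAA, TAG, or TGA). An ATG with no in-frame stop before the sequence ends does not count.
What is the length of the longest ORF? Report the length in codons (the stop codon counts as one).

8

Frame 1: CGA CAT GAA CAA TTT TTC TGA CCG GTA GAT GAA GCA ACG AGG CTG CTA ACT GGG TAT — no ATG→stop ORF.
Frame 2: GAC ATG AAC AAT TTT TCT GAC CGG TAG ATG AAG CAA CGA GGC TGC TAA CTG GGT ATC — ATG at 5, stop TAG at 26 → 24 nt; ATG at 29, stop TAA at 47 → 21 nt.
Frame 3: ACA TGA ACA ATT TTT CTG ACC GGT AGA TGA AGC AAC GAG GCT GCT AAC TGG GTA TCT — no ATG→stop ORF.
Longest: frame 2, positions 5–28, 24 nt = 8 codons = 7 aa. → 8 codons.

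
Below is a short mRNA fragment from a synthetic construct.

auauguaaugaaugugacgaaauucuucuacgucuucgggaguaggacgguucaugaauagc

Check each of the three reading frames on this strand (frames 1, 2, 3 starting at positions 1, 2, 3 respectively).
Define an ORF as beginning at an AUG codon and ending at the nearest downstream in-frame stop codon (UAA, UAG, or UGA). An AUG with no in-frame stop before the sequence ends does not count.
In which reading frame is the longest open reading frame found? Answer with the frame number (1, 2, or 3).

Frame 1: AUA UGU AAU GAA UGU GAC GAA AUU CUU CUA CGU CUU CGG GAG UAG GAC GGU UCA UGA AUA — no AUG→stop ORF.
Frame 2: UAU GUA AUG AAU GUG ACG AAA UUC UUC UAC GUC UUC GGG AGU AGG ACG GUU CAU GAA UAG — AUG at 8, stop UAG at 59 → 54 nt.
Frame 3: AUG UAA UGA AUG UGA CGA AAU UCU UCU ACG UCU UCG GGA GUA GGA CGG UUC AUG AAU AGC — AUG at 3, stop UAA at 6 → 6 nt; AUG at 12, stop UGA at 15 → 6 nt.
Longest ORF is 54 nt in frame 2 (positions 8–61).

2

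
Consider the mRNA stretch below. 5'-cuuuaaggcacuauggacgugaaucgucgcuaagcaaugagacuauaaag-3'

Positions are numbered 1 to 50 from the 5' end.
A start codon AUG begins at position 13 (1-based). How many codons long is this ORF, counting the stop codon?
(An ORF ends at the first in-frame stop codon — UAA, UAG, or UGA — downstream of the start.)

7

Codons from position 13: AUG (13–15), GAC (16–18), GUG (19–21), AAU (22–24), CGU (25–27), CGC (28–30), UAA (31–33).
UAA is the first in-frame stop; that's 7 codons including the stop.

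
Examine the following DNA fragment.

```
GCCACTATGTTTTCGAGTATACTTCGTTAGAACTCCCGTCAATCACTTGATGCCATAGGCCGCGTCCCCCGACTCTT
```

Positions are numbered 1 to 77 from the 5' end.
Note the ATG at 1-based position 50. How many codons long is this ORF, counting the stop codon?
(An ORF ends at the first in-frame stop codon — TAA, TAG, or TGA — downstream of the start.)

3

Codons from position 50: ATG (50–52), CCA (53–55), TAG (56–58).
TAG is the first in-frame stop; that's 3 codons including the stop.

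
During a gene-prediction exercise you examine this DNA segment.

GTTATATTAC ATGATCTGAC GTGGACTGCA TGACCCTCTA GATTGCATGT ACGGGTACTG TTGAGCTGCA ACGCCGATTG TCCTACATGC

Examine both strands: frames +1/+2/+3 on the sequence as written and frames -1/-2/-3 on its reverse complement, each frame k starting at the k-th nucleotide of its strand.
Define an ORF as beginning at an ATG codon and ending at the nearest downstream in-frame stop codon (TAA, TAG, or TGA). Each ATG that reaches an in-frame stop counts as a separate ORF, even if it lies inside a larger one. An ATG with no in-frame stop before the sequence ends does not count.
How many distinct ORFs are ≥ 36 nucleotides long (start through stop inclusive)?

1

Reverse complement (5'→3'): GCATGTAGGACAATCGGCGTTGCAGCTCAACAGTACCCGTACATGCAATCTAGAGGGTCATGCAGTCCACGTCAGATCATGTAATATAAC
Frame +1: GTT ATA TTA CAT GAT CTG ACG TGG ACT GCA TGA CCC TCT AGA TTG CAT GTA CGG GTA CTG TTG AGC TGC AAC GCC GAT TGT CCT ACA TGC — no ATG→stop ORF.
Frame +2: TTA TAT TAC ATG ATC TGA CGT GGA CTG CAT GAC CCT CTA GAT TGC ATG TAC GGG TAC TGT TGA GCT GCA ACG CCG ATT GTC CTA CAT — ATG at 11, stop TGA at 17 → 9 nt; ATG at 47, stop TGA at 62 → 18 nt.
Frame +3: TAT ATT ACA TGA TCT GAC GTG GAC TGC ATG ACC CTC TAG ATT GCA TGT ACG GGT ACT GTT GAG CTG CAA CGC CGA TTG TCC TAC ATG — ATG at 30, stop TAG at 39 → 12 nt.
Frame -1: GCA TGT AGG ACA ATC GGC GTT GCA GCT CAA CAG TAC CCG TAC ATG CAA TCT AGA GGG TCA TGC AGT CCA CGT CAG ATC ATG TAA TAT AAC — ATG at 43, stop TAA at 82 → 42 nt; ATG at 79, stop TAA at 82 → 6 nt.
Frame -2: CAT GTA GGA CAA TCG GCG TTG CAG CTC AAC AGT ACC CGT ACA TGC AAT CTA GAG GGT CAT GCA GTC CAC GTC AGA TCA TGT AAT ATA — no ATG→stop ORF.
Frame -3: ATG TAG GAC AAT CGG CGT TGC AGC TCA ACA GTA CCC GTA CAT GCA ATC TAG AGG GTC ATG CAG TCC ACG TCA GAT CAT GTA ATA TAA — ATG at 3, stop TAG at 6 → 6 nt; ATG at 60, stop TAA at 87 → 30 nt.
ORFs ≥ 36 nucleotides: frame -1 43–84 (42 nucleotides). Count = 1.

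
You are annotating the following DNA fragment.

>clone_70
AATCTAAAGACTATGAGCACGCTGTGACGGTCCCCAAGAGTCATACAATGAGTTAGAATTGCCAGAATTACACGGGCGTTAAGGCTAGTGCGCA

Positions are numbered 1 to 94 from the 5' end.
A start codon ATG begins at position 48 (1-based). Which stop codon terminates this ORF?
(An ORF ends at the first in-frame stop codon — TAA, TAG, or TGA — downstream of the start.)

Codons from position 48: ATG (48–50), AGT (51–53), TAG (54–56).
The first in-frame stop codon is TAG.

TAG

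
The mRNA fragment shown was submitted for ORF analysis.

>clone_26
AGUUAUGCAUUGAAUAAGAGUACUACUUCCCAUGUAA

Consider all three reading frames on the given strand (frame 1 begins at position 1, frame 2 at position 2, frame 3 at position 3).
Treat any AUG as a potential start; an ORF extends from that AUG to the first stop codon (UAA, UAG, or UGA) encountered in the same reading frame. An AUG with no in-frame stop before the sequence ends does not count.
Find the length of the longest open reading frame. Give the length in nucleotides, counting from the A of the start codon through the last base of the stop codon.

9

Frame 1: AGU UAU GCA UUG AAU AAG AGU ACU ACU UCC CAU GUA — no AUG→stop ORF.
Frame 2: GUU AUG CAU UGA AUA AGA GUA CUA CUU CCC AUG UAA — AUG at 5, stop UGA at 11 → 9 nt; AUG at 32, stop UAA at 35 → 6 nt.
Frame 3: UUA UGC AUU GAA UAA GAG UAC UAC UUC CCA UGU — no AUG→stop ORF.
Longest: frame 2, positions 5–13, 9 nt = 3 codons = 2 aa. → 9 nucleotides.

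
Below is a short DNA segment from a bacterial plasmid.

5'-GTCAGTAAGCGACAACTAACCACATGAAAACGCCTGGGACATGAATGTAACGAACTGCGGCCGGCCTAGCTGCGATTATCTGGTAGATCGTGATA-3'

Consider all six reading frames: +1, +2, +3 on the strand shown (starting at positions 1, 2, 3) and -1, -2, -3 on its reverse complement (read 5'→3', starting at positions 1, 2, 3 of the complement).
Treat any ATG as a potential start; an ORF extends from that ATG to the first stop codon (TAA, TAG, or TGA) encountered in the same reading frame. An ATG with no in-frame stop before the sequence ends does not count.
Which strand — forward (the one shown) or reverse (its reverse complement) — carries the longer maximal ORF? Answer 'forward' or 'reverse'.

Reverse complement (5'→3'): TATCACGATCTACCAGATAATCGCAGCTAGGCCGGCCGCAGTTCGTTACATTCATGTCCCAGGCGTTTTCATGTGGTTAGTTGTCGCTTACTGAC
Frame +1: GTC AGT AAG CGA CAA CTA ACC ACA TGA AAA CGC CTG GGA CAT GAA TGT AAC GAA CTG CGG CCG GCC TAG CTG CGA TTA TCT GGT AGA TCG TGA — no ATG→stop ORF.
Frame +2: TCA GTA AGC GAC AAC TAA CCA CAT GAA AAC GCC TGG GAC ATG AAT GTA ACG AAC TGC GGC CGG CCT AGC TGC GAT TAT CTG GTA GAT CGT GAT — no ATG→stop ORF.
Frame +3: CAG TAA GCG ACA ACT AAC CAC ATG AAA ACG CCT GGG ACA TGA ATG TAA CGA ACT GCG GCC GGC CTA GCT GCG ATT ATC TGG TAG ATC GTG ATA — ATG at 24, stop TGA at 42 → 21 nt; ATG at 45, stop TAA at 48 → 6 nt.
Frame -1: TAT CAC GAT CTA CCA GAT AAT CGC AGC TAG GCC GGC CGC AGT TCG TTA CAT TCA TGT CCC AGG CGT TTT CAT GTG GTT AGT TGT CGC TTA CTG — no ATG→stop ORF.
Frame -2: ATC ACG ATC TAC CAG ATA ATC GCA GCT AGG CCG GCC GCA GTT CGT TAC ATT CAT GTC CCA GGC GTT TTC ATG TGG TTA GTT GTC GCT TAC TGA — ATG at 71, stop TGA at 92 → 24 nt.
Frame -3: TCA CGA TCT ACC AGA TAA TCG CAG CTA GGC CGG CCG CAG TTC GTT ACA TTC ATG TCC CAG GCG TTT TCA TGT GGT TAG TTG TCG CTT ACT GAC — ATG at 54, stop TAG at 78 → 27 nt.
Forward-strand max 21 nt; reverse-strand max 27 nt. The reverse strand has the longer ORF.

reverse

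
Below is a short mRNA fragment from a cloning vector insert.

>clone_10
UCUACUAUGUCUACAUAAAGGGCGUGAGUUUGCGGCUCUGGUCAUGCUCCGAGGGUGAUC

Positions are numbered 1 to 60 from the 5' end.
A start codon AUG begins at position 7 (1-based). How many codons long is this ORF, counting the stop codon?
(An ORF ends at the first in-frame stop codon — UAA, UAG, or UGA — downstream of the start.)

Codons from position 7: AUG (7–9), UCU (10–12), ACA (13–15), UAA (16–18).
UAA is the first in-frame stop; that's 4 codons including the stop.

4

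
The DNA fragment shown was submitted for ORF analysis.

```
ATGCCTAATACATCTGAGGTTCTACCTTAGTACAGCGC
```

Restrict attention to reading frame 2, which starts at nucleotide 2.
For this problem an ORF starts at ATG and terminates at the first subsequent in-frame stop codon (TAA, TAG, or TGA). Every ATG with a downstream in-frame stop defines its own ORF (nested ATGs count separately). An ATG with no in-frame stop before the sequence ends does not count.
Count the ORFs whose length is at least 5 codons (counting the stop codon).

0

Frame 2: TGC CTA ATA CAT CTG AGG TTC TAC CTT AGT ACA GCG — no ATG→stop ORF.
No ORF reaches 5 codons. Count = 0.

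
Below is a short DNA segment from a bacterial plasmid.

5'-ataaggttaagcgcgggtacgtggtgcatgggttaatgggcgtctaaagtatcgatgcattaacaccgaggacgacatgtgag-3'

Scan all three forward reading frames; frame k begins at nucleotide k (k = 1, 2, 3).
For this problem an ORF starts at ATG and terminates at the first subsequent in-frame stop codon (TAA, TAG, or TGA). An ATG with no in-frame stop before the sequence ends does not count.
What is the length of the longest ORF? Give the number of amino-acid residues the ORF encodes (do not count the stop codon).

3

Frame 1: ATA AGG TTA AGC GCG GGT ACG TGG TGC ATG GGT TAA TGG GCG TCT AAA GTA TCG ATG CAT TAA CAC CGA GGA CGA CAT GTG — ATG at 28, stop TAA at 34 → 9 nt; ATG at 55, stop TAA at 61 → 9 nt.
Frame 2: TAA GGT TAA GCG CGG GTA CGT GGT GCA TGG GTT AAT GGG CGT CTA AAG TAT CGA TGC ATT AAC ACC GAG GAC GAC ATG TGA — ATG at 77, stop TGA at 80 → 6 nt.
Frame 3: AAG GTT AAG CGC GGG TAC GTG GTG CAT GGG TTA ATG GGC GTC TAA AGT ATC GAT GCA TTA ACA CCG AGG ACG ACA TGT GAG — ATG at 36, stop TAA at 45 → 12 nt.
Longest: frame 3, positions 36–47, 12 nt = 4 codons = 3 aa. → 3 amino acids.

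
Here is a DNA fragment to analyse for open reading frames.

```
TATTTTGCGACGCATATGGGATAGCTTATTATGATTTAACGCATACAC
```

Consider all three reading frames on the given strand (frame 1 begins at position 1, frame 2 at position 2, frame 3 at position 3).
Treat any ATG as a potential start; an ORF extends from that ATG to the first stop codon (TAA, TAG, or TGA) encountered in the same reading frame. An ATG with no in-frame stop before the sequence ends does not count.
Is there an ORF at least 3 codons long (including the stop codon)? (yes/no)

Frame 1: TAT TTT GCG ACG CAT ATG GGA TAG CTT ATT ATG ATT TAA CGC ATA CAC — ATG at 16, stop TAG at 22 → 9 nt; ATG at 31, stop TAA at 37 → 9 nt.
Frame 2: ATT TTG CGA CGC ATA TGG GAT AGC TTA TTA TGA TTT AAC GCA TAC — no ATG→stop ORF.
Frame 3: TTT TGC GAC GCA TAT GGG ATA GCT TAT TAT GAT TTA ACG CAT ACA — no ATG→stop ORF.
Frame 1 has an ORF of 3 codons (positions 16–24) ≥ 3, so yes.

yes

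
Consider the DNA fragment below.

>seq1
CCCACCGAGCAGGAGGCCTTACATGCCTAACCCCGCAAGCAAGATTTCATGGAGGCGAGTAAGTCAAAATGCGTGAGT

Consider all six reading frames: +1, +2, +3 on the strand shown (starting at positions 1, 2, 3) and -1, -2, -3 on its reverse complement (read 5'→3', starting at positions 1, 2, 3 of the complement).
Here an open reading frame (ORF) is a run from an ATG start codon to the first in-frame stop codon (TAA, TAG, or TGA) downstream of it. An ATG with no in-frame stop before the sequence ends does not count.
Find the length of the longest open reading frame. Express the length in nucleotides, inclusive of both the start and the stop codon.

54

Reverse complement (5'→3'): ACTCACGCATTTTGACTTACTCGCCTCCATGAAATCTTGCTTGCGGGGTTAGGCATGTAAGGCCTCCTGCTCGGTGGG
Frame +1: CCC ACC GAG CAG GAG GCC TTA CAT GCC TAA CCC CGC AAG CAA GAT TTC ATG GAG GCG AGT AAG TCA AAA TGC GTG AGT — no ATG→stop ORF.
Frame +2: CCA CCG AGC AGG AGG CCT TAC ATG CCT AAC CCC GCA AGC AAG ATT TCA TGG AGG CGA GTA AGT CAA AAT GCG TGA — ATG at 23, stop TGA at 74 → 54 nt.
Frame +3: CAC CGA GCA GGA GGC CTT ACA TGC CTA ACC CCG CAA GCA AGA TTT CAT GGA GGC GAG TAA GTC AAA ATG CGT GAG — no ATG→stop ORF.
Frame -1: ACT CAC GCA TTT TGA CTT ACT CGC CTC CAT GAA ATC TTG CTT GCG GGG TTA GGC ATG TAA GGC CTC CTG CTC GGT GGG — ATG at 55, stop TAA at 58 → 6 nt.
Frame -2: CTC ACG CAT TTT GAC TTA CTC GCC TCC ATG AAA TCT TGC TTG CGG GGT TAG GCA TGT AAG GCC TCC TGC TCG GTG — ATG at 29, stop TAG at 50 → 24 nt.
Frame -3: TCA CGC ATT TTG ACT TAC TCG CCT CCA TGA AAT CTT GCT TGC GGG GTT AGG CAT GTA AGG CCT CCT GCT CGG TGG — no ATG→stop ORF.
Longest: frame +2, positions 23–76, 54 nt = 18 codons = 17 aa. → 54 nucleotides.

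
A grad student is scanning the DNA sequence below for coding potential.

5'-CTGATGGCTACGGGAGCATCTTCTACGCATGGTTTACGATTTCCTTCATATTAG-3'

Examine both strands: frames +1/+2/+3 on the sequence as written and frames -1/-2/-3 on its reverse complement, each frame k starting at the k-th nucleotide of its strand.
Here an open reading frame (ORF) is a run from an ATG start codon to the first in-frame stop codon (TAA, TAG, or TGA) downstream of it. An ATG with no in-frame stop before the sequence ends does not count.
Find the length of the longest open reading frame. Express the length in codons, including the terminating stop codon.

17

Reverse complement (5'→3'): CTAATATGAAGGAAATCGTAAACCATGCGTAGAAGATGCTCCCGTAGCCATCAG
Frame +1: CTG ATG GCT ACG GGA GCA TCT TCT ACG CAT GGT TTA CGA TTT CCT TCA TAT TAG — ATG at 4, stop TAG at 52 → 51 nt.
Frame +2: TGA TGG CTA CGG GAG CAT CTT CTA CGC ATG GTT TAC GAT TTC CTT CAT ATT — no ATG→stop ORF.
Frame +3: GAT GGC TAC GGG AGC ATC TTC TAC GCA TGG TTT ACG ATT TCC TTC ATA TTA — no ATG→stop ORF.
Frame -1: CTA ATA TGA AGG AAA TCG TAA ACC ATG CGT AGA AGA TGC TCC CGT AGC CAT CAG — no ATG→stop ORF.
Frame -2: TAA TAT GAA GGA AAT CGT AAA CCA TGC GTA GAA GAT GCT CCC GTA GCC ATC — no ATG→stop ORF.
Frame -3: AAT ATG AAG GAA ATC GTA AAC CAT GCG TAG AAG ATG CTC CCG TAG CCA TCA — ATG at 6, stop TAG at 30 → 27 nt; ATG at 36, stop TAG at 45 → 12 nt.
Longest: frame +1, positions 4–54, 51 nt = 17 codons = 16 aa. → 17 codons.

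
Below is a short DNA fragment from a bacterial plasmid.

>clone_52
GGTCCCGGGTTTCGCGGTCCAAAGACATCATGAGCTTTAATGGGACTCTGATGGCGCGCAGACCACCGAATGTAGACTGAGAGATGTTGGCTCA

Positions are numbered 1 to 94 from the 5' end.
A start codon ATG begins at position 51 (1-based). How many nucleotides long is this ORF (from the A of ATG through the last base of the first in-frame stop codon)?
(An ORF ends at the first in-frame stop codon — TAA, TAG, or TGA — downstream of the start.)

Codons from position 51: ATG (51–53), GCG (54–56), CGC (57–59), AGA (60–62), CCA (63–65), CCG (66–68), AAT (69–71), GTA (72–74), GAC (75–77), TGA (78–80).
TGA is the first in-frame stop; ORF spans 51–80, 30 nucleotides.

30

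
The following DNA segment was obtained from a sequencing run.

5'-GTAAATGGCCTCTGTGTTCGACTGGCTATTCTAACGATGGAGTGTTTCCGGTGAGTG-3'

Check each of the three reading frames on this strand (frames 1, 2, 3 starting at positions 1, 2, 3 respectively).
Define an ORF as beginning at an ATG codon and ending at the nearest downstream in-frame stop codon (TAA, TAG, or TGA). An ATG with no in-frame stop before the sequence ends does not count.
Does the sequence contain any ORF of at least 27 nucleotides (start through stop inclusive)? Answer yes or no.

yes

Frame 1: GTA AAT GGC CTC TGT GTT CGA CTG GCT ATT CTA ACG ATG GAG TGT TTC CGG TGA GTG — ATG at 37, stop TGA at 52 → 18 nt.
Frame 2: TAA ATG GCC TCT GTG TTC GAC TGG CTA TTC TAA CGA TGG AGT GTT TCC GGT GAG — ATG at 5, stop TAA at 32 → 30 nt.
Frame 3: AAA TGG CCT CTG TGT TCG ACT GGC TAT TCT AAC GAT GGA GTG TTT CCG GTG AGT — no ATG→stop ORF.
Frame 2 has an ORF of 30 nucleotides (positions 5–34) ≥ 27, so yes.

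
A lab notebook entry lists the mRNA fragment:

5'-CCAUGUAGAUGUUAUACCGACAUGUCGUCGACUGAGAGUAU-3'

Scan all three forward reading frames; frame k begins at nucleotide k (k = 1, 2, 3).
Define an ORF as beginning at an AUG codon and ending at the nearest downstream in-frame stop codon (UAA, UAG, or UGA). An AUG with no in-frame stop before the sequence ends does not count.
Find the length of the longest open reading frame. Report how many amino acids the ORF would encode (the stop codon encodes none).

8

Frame 1: CCA UGU AGA UGU UAU ACC GAC AUG UCG UCG ACU GAG AGU — no AUG→stop ORF.
Frame 2: CAU GUA GAU GUU AUA CCG ACA UGU CGU CGA CUG AGA GUA — no AUG→stop ORF.
Frame 3: AUG UAG AUG UUA UAC CGA CAU GUC GUC GAC UGA GAG UAU — AUG at 3, stop UAG at 6 → 6 nt; AUG at 9, stop UGA at 33 → 27 nt.
Longest: frame 3, positions 9–35, 27 nt = 9 codons = 8 aa. → 8 amino acids.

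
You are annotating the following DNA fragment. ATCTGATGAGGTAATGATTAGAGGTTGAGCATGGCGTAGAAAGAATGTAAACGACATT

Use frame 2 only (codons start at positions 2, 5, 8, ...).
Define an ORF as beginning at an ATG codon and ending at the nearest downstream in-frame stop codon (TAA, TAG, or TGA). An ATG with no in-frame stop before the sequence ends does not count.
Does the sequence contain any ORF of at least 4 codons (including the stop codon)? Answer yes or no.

yes

Frame 2: TCT GAT GAG GTA ATG ATT AGA GGT TGA GCA TGG CGT AGA AAG AAT GTA AAC GAC ATT — ATG at 14, stop TGA at 26 → 15 nt.
Frame 2 has an ORF of 5 codons (positions 14–28) ≥ 4, so yes.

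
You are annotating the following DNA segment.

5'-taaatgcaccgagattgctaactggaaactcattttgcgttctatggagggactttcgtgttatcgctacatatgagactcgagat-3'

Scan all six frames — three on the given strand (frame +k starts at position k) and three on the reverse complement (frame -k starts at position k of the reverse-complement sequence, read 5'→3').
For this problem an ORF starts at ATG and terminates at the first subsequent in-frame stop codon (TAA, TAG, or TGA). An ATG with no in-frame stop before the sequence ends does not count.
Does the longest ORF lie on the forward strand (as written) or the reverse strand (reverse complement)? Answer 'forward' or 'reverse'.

forward

Reverse complement (5'→3'): ATCTCGAGTCTCATATGTAGCGATAACACGAAAGTCCCTCCATAGAACGCAAAATGAGTTTCCAGTTAGCAATCTCGGTGCATTTA
Frame +1: TAA ATG CAC CGA GAT TGC TAA CTG GAA ACT CAT TTT GCG TTC TAT GGA GGG ACT TTC GTG TTA TCG CTA CAT ATG AGA CTC GAG — ATG at 4, stop TAA at 19 → 18 nt.
Frame +2: AAA TGC ACC GAG ATT GCT AAC TGG AAA CTC ATT TTG CGT TCT ATG GAG GGA CTT TCG TGT TAT CGC TAC ATA TGA GAC TCG AGA — ATG at 44, stop TGA at 74 → 33 nt.
Frame +3: AAT GCA CCG AGA TTG CTA ACT GGA AAC TCA TTT TGC GTT CTA TGG AGG GAC TTT CGT GTT ATC GCT ACA TAT GAG ACT CGA GAT — no ATG→stop ORF.
Frame -1: ATC TCG AGT CTC ATA TGT AGC GAT AAC ACG AAA GTC CCT CCA TAG AAC GCA AAA TGA GTT TCC AGT TAG CAA TCT CGG TGC ATT — no ATG→stop ORF.
Frame -2: TCT CGA GTC TCA TAT GTA GCG ATA ACA CGA AAG TCC CTC CAT AGA ACG CAA AAT GAG TTT CCA GTT AGC AAT CTC GGT GCA TTT — no ATG→stop ORF.
Frame -3: CTC GAG TCT CAT ATG TAG CGA TAA CAC GAA AGT CCC TCC ATA GAA CGC AAA ATG AGT TTC CAG TTA GCA ATC TCG GTG CAT TTA — ATG at 15, stop TAG at 18 → 6 nt.
Forward-strand max 33 nt; reverse-strand max 6 nt. The forward strand has the longer ORF.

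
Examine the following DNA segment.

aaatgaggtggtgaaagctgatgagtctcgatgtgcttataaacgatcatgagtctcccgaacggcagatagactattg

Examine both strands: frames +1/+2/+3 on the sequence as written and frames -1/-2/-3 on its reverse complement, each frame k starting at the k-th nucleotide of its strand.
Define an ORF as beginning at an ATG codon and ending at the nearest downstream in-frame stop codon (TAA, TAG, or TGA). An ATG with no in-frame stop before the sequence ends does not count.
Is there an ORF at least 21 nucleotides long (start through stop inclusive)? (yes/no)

yes

Reverse complement (5'→3'): CAATAGTCTATCTGCCGTTCGGGAGACTCATGATCGTTTATAAGCACATCGAGACTCATCAGCTTTCACCACCTCATTT
Frame +1: AAA TGA GGT GGT GAA AGC TGA TGA GTC TCG ATG TGC TTA TAA ACG ATC ATG AGT CTC CCG AAC GGC AGA TAG ACT ATT — ATG at 31, stop TAA at 40 → 12 nt; ATG at 49, stop TAG at 70 → 24 nt.
Frame +2: AAT GAG GTG GTG AAA GCT GAT GAG TCT CGA TGT GCT TAT AAA CGA TCA TGA GTC TCC CGA ACG GCA GAT AGA CTA TTG — no ATG→stop ORF.
Frame +3: ATG AGG TGG TGA AAG CTG ATG AGT CTC GAT GTG CTT ATA AAC GAT CAT GAG TCT CCC GAA CGG CAG ATA GAC TAT — ATG at 3, stop TGA at 12 → 12 nt.
Frame -1: CAA TAG TCT ATC TGC CGT TCG GGA GAC TCA TGA TCG TTT ATA AGC ACA TCG AGA CTC ATC AGC TTT CAC CAC CTC ATT — no ATG→stop ORF.
Frame -2: AAT AGT CTA TCT GCC GTT CGG GAG ACT CAT GAT CGT TTA TAA GCA CAT CGA GAC TCA TCA GCT TTC ACC ACC TCA TTT — no ATG→stop ORF.
Frame -3: ATA GTC TAT CTG CCG TTC GGG AGA CTC ATG ATC GTT TAT AAG CAC ATC GAG ACT CAT CAG CTT TCA CCA CCT CAT — no ATG→stop ORF.
Frame +1 has an ORF of 24 nucleotides (positions 49–72) ≥ 21, so yes.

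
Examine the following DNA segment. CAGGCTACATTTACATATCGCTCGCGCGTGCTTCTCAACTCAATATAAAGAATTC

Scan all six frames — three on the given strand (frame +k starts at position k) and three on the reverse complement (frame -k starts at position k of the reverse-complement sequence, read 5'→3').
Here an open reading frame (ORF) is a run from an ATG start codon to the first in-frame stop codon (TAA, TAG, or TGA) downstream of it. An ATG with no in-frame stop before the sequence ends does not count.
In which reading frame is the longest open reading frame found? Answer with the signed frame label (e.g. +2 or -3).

-1

Reverse complement (5'→3'): GAATTCTTTATATTGAGTTGAGAAGCACGCGCGAGCGATATGTAAATGTAGCCTG
Frame +1: CAG GCT ACA TTT ACA TAT CGC TCG CGC GTG CTT CTC AAC TCA ATA TAA AGA ATT — no ATG→stop ORF.
Frame +2: AGG CTA CAT TTA CAT ATC GCT CGC GCG TGC TTC TCA ACT CAA TAT AAA GAA TTC — no ATG→stop ORF.
Frame +3: GGC TAC ATT TAC ATA TCG CTC GCG CGT GCT TCT CAA CTC AAT ATA AAG AAT — no ATG→stop ORF.
Frame -1: GAA TTC TTT ATA TTG AGT TGA GAA GCA CGC GCG AGC GAT ATG TAA ATG TAG CCT — ATG at 40, stop TAA at 43 → 6 nt; ATG at 46, stop TAG at 49 → 6 nt.
Frame -2: AAT TCT TTA TAT TGA GTT GAG AAG CAC GCG CGA GCG ATA TGT AAA TGT AGC CTG — no ATG→stop ORF.
Frame -3: ATT CTT TAT ATT GAG TTG AGA AGC ACG CGC GAG CGA TAT GTA AAT GTA GCC — no ATG→stop ORF.
Longest ORF is 6 nt in frame -1 (positions 40–45).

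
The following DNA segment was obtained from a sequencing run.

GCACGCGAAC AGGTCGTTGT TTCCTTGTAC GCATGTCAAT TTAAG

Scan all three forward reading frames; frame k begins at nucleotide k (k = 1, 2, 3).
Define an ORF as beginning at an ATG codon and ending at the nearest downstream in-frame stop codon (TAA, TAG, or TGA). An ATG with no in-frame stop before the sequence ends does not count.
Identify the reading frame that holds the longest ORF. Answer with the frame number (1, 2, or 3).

3

Frame 1: GCA CGC GAA CAG GTC GTT GTT TCC TTG TAC GCA TGT CAA TTT AAG — no ATG→stop ORF.
Frame 2: CAC GCG AAC AGG TCG TTG TTT CCT TGT ACG CAT GTC AAT TTA — no ATG→stop ORF.
Frame 3: ACG CGA ACA GGT CGT TGT TTC CTT GTA CGC ATG TCA ATT TAA — ATG at 33, stop TAA at 42 → 12 nt.
Longest ORF is 12 nt in frame 3 (positions 33–44).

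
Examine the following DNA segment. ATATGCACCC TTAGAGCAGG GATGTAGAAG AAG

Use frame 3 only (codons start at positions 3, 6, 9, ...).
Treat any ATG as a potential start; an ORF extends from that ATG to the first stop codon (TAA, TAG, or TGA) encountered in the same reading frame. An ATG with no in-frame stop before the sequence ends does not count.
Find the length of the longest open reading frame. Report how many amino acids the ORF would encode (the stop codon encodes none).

3

Frame 3: ATG CAC CCT TAG AGC AGG GAT GTA GAA GAA — ATG at 3, stop TAG at 12 → 12 nt.
Longest: frame 3, positions 3–14, 12 nt = 4 codons = 3 aa. → 3 amino acids.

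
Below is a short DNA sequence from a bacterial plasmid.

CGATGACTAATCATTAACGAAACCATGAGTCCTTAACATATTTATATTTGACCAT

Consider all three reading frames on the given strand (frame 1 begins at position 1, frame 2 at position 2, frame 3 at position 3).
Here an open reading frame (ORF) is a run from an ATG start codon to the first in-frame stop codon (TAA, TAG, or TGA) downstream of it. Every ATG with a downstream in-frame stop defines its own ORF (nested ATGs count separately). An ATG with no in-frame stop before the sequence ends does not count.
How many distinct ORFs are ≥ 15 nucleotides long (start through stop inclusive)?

Frame 1: CGA TGA CTA ATC ATT AAC GAA ACC ATG AGT CCT TAA CAT ATT TAT ATT TGA CCA — ATG at 25, stop TAA at 34 → 12 nt.
Frame 2: GAT GAC TAA TCA TTA ACG AAA CCA TGA GTC CTT AAC ATA TTT ATA TTT GAC CAT — no ATG→stop ORF.
Frame 3: ATG ACT AAT CAT TAA CGA AAC CAT GAG TCC TTA ACA TAT TTA TAT TTG ACC — ATG at 3, stop TAA at 15 → 15 nt.
ORFs ≥ 15 nucleotides: frame 3 3–17 (15 nucleotides). Count = 1.

1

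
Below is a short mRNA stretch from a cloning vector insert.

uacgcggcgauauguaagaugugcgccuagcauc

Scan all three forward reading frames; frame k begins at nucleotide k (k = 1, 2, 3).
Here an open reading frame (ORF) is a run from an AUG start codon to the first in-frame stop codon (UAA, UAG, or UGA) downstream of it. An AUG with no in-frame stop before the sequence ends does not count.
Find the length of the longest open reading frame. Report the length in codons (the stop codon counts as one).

4

Frame 1: UAC GCG GCG AUA UGU AAG AUG UGC GCC UAG CAU — AUG at 19, stop UAG at 28 → 12 nt.
Frame 2: ACG CGG CGA UAU GUA AGA UGU GCG CCU AGC AUC — no AUG→stop ORF.
Frame 3: CGC GGC GAU AUG UAA GAU GUG CGC CUA GCA — AUG at 12, stop UAA at 15 → 6 nt.
Longest: frame 1, positions 19–30, 12 nt = 4 codons = 3 aa. → 4 codons.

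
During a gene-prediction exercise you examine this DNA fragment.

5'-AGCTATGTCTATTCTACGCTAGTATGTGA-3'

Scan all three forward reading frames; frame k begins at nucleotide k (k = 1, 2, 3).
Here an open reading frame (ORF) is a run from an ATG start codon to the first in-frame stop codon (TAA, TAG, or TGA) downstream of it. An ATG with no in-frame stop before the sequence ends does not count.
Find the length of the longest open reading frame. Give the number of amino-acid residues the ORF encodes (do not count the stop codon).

Frame 1: AGC TAT GTC TAT TCT ACG CTA GTA TGT — no ATG→stop ORF.
Frame 2: GCT ATG TCT ATT CTA CGC TAG TAT GTG — ATG at 5, stop TAG at 20 → 18 nt.
Frame 3: CTA TGT CTA TTC TAC GCT AGT ATG TGA — ATG at 24, stop TGA at 27 → 6 nt.
Longest: frame 2, positions 5–22, 18 nt = 6 codons = 5 aa. → 5 amino acids.

5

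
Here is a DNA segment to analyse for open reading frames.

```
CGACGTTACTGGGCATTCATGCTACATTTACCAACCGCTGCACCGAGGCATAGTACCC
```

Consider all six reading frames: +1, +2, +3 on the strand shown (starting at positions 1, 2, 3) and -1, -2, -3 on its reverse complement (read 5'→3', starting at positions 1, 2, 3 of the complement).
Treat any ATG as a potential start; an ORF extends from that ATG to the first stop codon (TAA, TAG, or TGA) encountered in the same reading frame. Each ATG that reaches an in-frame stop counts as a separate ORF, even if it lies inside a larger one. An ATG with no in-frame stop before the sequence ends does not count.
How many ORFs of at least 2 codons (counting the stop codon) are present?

3

Reverse complement (5'→3'): GGGTACTATGCCTCGGTGCAGCGGTTGGTAAATGTAGCATGAATGCCCAGTAACGTCG
Frame +1: CGA CGT TAC TGG GCA TTC ATG CTA CAT TTA CCA ACC GCT GCA CCG AGG CAT AGT ACC — no ATG→stop ORF.
Frame +2: GAC GTT ACT GGG CAT TCA TGC TAC ATT TAC CAA CCG CTG CAC CGA GGC ATA GTA CCC — no ATG→stop ORF.
Frame +3: ACG TTA CTG GGC ATT CAT GCT ACA TTT ACC AAC CGC TGC ACC GAG GCA TAG TAC — no ATG→stop ORF.
Frame -1: GGG TAC TAT GCC TCG GTG CAG CGG TTG GTA AAT GTA GCA TGA ATG CCC AGT AAC GTC — no ATG→stop ORF.
Frame -2: GGT ACT ATG CCT CGG TGC AGC GGT TGG TAA ATG TAG CAT GAA TGC CCA GTA ACG TCG — ATG at 8, stop TAA at 29 → 24 nt; ATG at 32, stop TAG at 35 → 6 nt.
Frame -3: GTA CTA TGC CTC GGT GCA GCG GTT GGT AAA TGT AGC ATG AAT GCC CAG TAA CGT — ATG at 39, stop TAA at 51 → 15 nt.
ORFs ≥ 2 codons: frame -2 8–31 (8 codons), frame -2 32–37 (2 codons), frame -3 39–53 (5 codons). Count = 3.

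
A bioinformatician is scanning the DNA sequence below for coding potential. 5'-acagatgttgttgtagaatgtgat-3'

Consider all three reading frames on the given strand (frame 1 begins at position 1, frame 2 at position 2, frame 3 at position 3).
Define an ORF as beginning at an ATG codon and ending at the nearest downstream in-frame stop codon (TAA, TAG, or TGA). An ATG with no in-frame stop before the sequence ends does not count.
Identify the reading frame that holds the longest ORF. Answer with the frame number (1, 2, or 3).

Frame 1: ACA GAT GTT GTT GTA GAA TGT GAT — no ATG→stop ORF.
Frame 2: CAG ATG TTG TTG TAG AAT GTG — ATG at 5, stop TAG at 14 → 12 nt.
Frame 3: AGA TGT TGT TGT AGA ATG TGA — ATG at 18, stop TGA at 21 → 6 nt.
Longest ORF is 12 nt in frame 2 (positions 5–16).

2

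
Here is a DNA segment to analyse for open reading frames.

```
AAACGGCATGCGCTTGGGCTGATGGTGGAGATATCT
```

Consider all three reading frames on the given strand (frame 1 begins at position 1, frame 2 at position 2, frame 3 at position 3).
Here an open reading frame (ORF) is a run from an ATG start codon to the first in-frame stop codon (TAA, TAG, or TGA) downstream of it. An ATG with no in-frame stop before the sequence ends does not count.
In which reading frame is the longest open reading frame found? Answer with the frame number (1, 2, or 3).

2

Frame 1: AAA CGG CAT GCG CTT GGG CTG ATG GTG GAG ATA TCT — no ATG→stop ORF.
Frame 2: AAC GGC ATG CGC TTG GGC TGA TGG TGG AGA TAT — ATG at 8, stop TGA at 20 → 15 nt.
Frame 3: ACG GCA TGC GCT TGG GCT GAT GGT GGA GAT ATC — no ATG→stop ORF.
Longest ORF is 15 nt in frame 2 (positions 8–22).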